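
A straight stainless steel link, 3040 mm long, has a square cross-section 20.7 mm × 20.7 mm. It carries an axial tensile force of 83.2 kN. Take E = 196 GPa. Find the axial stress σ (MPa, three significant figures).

A = 428.5 mm².
σ = N/A = 83200/428.5 = 194.2 MPa.

194 MPa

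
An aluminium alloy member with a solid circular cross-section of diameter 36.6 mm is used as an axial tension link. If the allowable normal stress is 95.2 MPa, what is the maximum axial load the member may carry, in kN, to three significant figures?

100 kN

A = 1052 mm².
P_max = σ_allow · A = 95.2 · 1052 = 100200 N = 100.2 kN.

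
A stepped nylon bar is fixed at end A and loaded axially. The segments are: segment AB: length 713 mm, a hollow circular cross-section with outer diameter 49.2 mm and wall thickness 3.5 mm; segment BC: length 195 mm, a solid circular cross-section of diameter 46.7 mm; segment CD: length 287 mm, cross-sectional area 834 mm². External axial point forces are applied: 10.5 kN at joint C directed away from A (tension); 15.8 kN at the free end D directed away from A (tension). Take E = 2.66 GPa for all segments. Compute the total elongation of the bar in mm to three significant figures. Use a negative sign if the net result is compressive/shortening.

17.2 mm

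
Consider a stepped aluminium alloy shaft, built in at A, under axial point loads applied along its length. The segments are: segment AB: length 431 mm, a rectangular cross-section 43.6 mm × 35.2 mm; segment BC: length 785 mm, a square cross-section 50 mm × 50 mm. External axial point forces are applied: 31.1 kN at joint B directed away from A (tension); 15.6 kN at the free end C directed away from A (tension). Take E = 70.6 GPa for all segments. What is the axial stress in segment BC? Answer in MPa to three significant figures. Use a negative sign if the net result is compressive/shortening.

6.24 MPa

Internal axial forces (sectioning from the free end, tension +): N_BC = 15.6 kN, N_AB = 46.7 kN.
A_BC = 2500 mm².
σ_BC = N_BC/A_BC = 15600/2500 = 6.24 MPa.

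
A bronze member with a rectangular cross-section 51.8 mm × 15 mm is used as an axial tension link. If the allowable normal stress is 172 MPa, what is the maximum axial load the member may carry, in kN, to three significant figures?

134 kN

A = 777 mm².
P_max = σ_allow · A = 172 · 777 = 133600 N = 133.6 kN.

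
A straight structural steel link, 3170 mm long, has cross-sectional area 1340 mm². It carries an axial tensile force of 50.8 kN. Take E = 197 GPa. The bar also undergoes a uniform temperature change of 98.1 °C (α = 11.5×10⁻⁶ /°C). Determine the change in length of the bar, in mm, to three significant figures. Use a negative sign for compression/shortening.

4.19 mm

δ_mech = NL/(AE) = 50800·3170/(1340·197000) = 0.61 mm.
δ_thermal = αLΔT = 11.5e-6·3170·98.1 = 3.576 mm.
δ = δ_mech + δ_thermal = 4.186 mm.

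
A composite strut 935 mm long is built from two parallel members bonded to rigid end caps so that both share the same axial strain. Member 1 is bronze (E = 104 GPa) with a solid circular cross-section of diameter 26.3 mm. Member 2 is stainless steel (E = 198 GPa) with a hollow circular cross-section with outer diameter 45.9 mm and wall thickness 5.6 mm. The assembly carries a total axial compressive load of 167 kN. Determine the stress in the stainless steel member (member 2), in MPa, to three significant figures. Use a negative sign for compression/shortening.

-168 MPa

A_1 = 543.3 mm².
A_2 = 709 mm².
Equal strain + equilibrium ⇒ each member carries load in proportion to AE: A₁E₁ = 56500000 N, A₂E₂ = 140400000 N, ΣAE = 196900000 N.
σ₂ = P·E₂/ΣAE = -167000·198000/196900000 = -168 MPa.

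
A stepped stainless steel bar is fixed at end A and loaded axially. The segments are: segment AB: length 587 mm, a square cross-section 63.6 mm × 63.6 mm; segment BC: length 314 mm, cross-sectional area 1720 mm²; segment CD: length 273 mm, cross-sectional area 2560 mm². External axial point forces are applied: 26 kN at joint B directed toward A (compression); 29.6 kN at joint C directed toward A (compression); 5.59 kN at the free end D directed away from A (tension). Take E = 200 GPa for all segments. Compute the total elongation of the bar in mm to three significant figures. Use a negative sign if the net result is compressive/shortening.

Internal axial forces (sectioning from the free end, tension +): N_CD = 5.59 kN, N_BC = -24.01 kN, N_AB = -50.01 kN.
A_AB = 4045 mm².
δ_AB = -50010·587/(4045·200000) = -0.03629 mm
δ_BC = -24010·314/(1720·200000) = -0.02192 mm
δ_CD = 5590·273/(2560·200000) = 0.002981 mm
δ = Σδ_i = -0.05522 mm.

-0.0552 mm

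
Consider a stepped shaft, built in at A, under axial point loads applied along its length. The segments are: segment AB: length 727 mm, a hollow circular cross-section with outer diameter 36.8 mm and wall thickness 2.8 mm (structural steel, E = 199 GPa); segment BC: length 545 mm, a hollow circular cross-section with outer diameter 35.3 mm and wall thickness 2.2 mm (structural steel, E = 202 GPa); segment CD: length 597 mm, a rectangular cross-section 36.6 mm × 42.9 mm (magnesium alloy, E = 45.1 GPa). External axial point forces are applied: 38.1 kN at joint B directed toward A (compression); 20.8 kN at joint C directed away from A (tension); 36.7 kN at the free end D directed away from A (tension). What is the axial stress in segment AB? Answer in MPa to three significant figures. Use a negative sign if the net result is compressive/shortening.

64.9 MPa

Internal axial forces (sectioning from the free end, tension +): N_CD = 36.7 kN, N_BC = 57.5 kN, N_AB = 19.4 kN.
A_AB = 299.1 mm².
σ_AB = N_AB/A_AB = 19400/299.1 = 64.87 MPa.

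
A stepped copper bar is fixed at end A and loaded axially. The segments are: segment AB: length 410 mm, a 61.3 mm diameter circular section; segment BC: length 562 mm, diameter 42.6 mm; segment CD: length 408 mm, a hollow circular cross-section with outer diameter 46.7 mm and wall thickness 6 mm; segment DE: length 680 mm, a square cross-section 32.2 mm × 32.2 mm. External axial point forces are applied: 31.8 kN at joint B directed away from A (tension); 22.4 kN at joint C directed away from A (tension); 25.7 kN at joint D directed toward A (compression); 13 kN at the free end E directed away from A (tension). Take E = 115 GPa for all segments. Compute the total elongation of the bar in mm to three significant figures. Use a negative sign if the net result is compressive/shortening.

Internal axial forces (sectioning from the free end, tension +): N_DE = 13 kN, N_CD = -12.7 kN, N_BC = 9.7 kN, N_AB = 41.5 kN.
A_AB = 2951 mm².
A_BC = 1425 mm².
A_CD = 767.2 mm².
A_DE = 1037 mm².
δ_AB = 41500·410/(2951·115000) = 0.05013 mm
δ_BC = 9700·562/(1425·115000) = 0.03326 mm
δ_CD = -12700·408/(767.2·115000) = -0.05873 mm
δ_DE = 13000·680/(1037·115000) = 0.07414 mm
δ = Σδ_i = 0.0988 mm.

0.0988 mm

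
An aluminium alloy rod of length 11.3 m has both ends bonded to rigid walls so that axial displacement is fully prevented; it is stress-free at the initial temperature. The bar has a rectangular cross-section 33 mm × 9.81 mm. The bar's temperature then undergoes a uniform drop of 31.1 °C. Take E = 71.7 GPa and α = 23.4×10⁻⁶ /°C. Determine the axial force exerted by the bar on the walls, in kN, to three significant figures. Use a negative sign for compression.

16.9 kN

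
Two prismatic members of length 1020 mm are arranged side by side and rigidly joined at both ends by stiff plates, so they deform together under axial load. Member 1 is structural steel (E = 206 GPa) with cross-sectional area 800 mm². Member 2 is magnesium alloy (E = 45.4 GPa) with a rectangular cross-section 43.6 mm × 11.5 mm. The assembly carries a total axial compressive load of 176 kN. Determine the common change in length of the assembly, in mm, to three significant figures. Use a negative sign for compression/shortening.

A_2 = 501.4 mm².
Equal strain + equilibrium ⇒ each member carries load in proportion to AE: A₁E₁ = 164800000 N, A₂E₂ = 22760000 N, ΣAE = 187600000 N.
δ = PL/ΣAE = -176000·1020/187600000 = -0.9571 mm.

-0.957 mm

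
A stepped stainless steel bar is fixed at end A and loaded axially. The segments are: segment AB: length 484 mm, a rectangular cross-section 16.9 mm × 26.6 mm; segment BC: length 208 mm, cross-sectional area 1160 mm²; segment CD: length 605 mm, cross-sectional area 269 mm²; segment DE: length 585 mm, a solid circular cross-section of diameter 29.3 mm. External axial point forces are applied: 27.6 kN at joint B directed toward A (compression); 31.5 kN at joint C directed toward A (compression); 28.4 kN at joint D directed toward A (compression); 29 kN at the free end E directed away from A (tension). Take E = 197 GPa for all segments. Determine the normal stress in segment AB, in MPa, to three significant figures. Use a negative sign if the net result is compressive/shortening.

-130 MPa

Internal axial forces (sectioning from the free end, tension +): N_DE = 29 kN, N_CD = 0.6 kN, N_BC = -30.9 kN, N_AB = -58.5 kN.
A_AB = 449.5 mm².
σ_AB = N_AB/A_AB = -58500/449.5 = -130.1 MPa.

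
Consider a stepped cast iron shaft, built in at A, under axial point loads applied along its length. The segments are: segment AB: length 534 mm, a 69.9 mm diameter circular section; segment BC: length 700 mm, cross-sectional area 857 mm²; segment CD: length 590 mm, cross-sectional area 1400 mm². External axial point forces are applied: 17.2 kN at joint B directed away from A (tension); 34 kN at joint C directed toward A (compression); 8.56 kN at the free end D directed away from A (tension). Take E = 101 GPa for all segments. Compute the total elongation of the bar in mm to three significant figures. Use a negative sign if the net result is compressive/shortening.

-0.181 mm

Internal axial forces (sectioning from the free end, tension +): N_CD = 8.56 kN, N_BC = -25.44 kN, N_AB = -8.24 kN.
A_AB = 3837 mm².
δ_AB = -8240·534/(3837·101000) = -0.01135 mm
δ_BC = -25440·700/(857·101000) = -0.2057 mm
δ_CD = 8560·590/(1400·101000) = 0.03572 mm
δ = Σδ_i = -0.1814 mm.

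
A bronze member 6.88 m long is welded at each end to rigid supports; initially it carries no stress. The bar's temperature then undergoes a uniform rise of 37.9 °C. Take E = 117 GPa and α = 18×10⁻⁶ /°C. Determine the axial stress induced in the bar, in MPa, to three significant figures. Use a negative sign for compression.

-79.8 MPa

Free thermal expansion αLΔT = 18e-6 · 6880 · 37.9 = 4.694 mm.
The walls impose strain ε = −(4.694)/6880 = -6.8220e-04; σ = Eε = 117000 · -6.8220e-04 = -79.82 MPa.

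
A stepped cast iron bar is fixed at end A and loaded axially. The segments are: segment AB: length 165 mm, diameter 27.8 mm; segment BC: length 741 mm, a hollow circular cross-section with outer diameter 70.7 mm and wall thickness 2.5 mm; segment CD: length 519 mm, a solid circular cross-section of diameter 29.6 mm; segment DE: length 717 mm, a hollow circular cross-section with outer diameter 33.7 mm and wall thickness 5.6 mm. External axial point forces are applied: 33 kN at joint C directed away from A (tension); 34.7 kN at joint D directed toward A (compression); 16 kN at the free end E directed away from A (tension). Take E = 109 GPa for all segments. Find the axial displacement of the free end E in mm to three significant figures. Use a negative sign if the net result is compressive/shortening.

0.301 mm

Internal axial forces (sectioning from the free end, tension +): N_DE = 16 kN, N_CD = -18.7 kN, N_BC = 14.3 kN, N_AB = 14.3 kN.
A_AB = 607 mm².
A_BC = 535.6 mm².
A_CD = 688.1 mm².
A_DE = 494.4 mm².
δ_AB = 14300·165/(607·109000) = 0.03566 mm
δ_BC = 14300·741/(535.6·109000) = 0.1815 mm
δ_CD = -18700·519/(688.1·109000) = -0.1294 mm
δ_DE = 16000·717/(494.4·109000) = 0.2129 mm
δ = Σδ_i = 0.3007 mm.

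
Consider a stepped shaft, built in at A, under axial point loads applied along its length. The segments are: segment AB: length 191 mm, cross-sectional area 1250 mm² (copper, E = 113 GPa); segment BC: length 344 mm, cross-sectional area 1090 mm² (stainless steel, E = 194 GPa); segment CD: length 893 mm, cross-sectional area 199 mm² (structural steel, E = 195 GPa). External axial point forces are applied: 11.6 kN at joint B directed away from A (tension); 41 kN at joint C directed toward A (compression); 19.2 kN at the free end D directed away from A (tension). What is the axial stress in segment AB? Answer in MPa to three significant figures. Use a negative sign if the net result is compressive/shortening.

Internal axial forces (sectioning from the free end, tension +): N_CD = 19.2 kN, N_BC = -21.8 kN, N_AB = -10.2 kN.
σ_AB = N_AB/A_AB = -10200/1250 = -8.16 MPa.

-8.16 MPa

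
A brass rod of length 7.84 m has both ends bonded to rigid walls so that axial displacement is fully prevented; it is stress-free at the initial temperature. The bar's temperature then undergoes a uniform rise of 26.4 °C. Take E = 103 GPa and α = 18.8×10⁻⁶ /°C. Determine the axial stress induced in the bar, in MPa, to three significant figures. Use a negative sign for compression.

Free thermal expansion αLΔT = 18.8e-6 · 7840 · 26.4 = 3.891 mm.
The walls impose strain ε = −(3.891)/7840 = -4.9632e-04; σ = Eε = 103000 · -4.9632e-04 = -51.12 MPa.

-51.1 MPa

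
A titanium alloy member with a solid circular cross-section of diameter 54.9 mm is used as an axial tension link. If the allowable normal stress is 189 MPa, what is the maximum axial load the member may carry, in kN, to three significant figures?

447 kN

A = 2367 mm².
P_max = σ_allow · A = 189 · 2367 = 447400 N = 447.4 kN.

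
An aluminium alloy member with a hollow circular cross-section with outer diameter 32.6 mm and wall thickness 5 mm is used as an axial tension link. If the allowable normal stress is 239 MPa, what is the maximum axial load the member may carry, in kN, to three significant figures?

104 kN

A = 433.5 mm².
P_max = σ_allow · A = 239 · 433.5 = 103600 N = 103.6 kN.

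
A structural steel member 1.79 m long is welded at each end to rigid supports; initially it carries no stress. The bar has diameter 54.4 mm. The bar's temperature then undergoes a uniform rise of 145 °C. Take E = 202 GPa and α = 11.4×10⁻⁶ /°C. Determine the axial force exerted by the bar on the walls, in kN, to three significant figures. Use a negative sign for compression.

Free thermal expansion αLΔT = 11.4e-6 · 1790 · 145 = 2.959 mm.
The walls impose strain ε = −(2.959)/1790 = -1.6530e-03; σ = Eε = 202000 · -1.6530e-03 = -333.9 MPa.
Wall reaction R = σ·A = -333.9·2324 = -776100 N = -776.1 kN.

-776 kN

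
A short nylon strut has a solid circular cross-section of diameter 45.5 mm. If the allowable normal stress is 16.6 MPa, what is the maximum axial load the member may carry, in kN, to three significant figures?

27.0 kN

A = 1626 mm².
P_max = σ_allow · A = 16.6 · 1626 = 26990 N = 26.99 kN.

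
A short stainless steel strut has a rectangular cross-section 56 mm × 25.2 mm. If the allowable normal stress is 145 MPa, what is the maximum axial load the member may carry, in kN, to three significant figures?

A = 1411 mm².
P_max = σ_allow · A = 145 · 1411 = 204600 N = 204.6 kN.

205 kN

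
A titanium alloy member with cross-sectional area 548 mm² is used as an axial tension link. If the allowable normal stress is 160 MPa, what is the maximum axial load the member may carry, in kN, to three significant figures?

87.7 kN

P_max = σ_allow · A = 160 · 548 = 87680 N = 87.68 kN.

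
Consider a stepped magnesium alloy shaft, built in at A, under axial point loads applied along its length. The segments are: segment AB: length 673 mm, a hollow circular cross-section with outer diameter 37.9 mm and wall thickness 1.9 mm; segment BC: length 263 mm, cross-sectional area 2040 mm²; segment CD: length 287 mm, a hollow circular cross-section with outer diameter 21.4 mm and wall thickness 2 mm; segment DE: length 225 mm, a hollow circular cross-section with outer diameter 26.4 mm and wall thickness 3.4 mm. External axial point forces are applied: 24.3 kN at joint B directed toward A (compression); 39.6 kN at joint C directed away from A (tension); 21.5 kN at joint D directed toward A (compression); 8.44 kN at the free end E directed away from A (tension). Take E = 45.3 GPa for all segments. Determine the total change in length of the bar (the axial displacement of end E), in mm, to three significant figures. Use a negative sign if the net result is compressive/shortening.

-0.278 mm

Internal axial forces (sectioning from the free end, tension +): N_DE = 8.44 kN, N_CD = -13.06 kN, N_BC = 26.54 kN, N_AB = 2.24 kN.
A_AB = 214.9 mm².
A_CD = 121.9 mm².
A_DE = 245.7 mm².
δ_AB = 2240·673/(214.9·45300) = 0.1549 mm
δ_BC = 26540·263/(2040·45300) = 0.07553 mm
δ_CD = -13060·287/(121.9·45300) = -0.6788 mm
δ_DE = 8440·225/(245.7·45300) = 0.1706 mm
δ = Σδ_i = -0.2778 mm.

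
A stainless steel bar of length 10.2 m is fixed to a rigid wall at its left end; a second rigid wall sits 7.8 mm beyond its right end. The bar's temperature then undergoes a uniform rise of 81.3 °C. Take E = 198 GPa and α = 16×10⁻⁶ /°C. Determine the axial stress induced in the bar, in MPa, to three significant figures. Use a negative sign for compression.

Free thermal expansion αLΔT = 16e-6 · 10200 · 81.3 = 13.27 mm.
The walls engage after the gap closes; constrained expansion = 13.27 − 7.8 = 5.468 mm.
The walls impose strain ε = −(5.468)/10200 = -5.3609e-04; σ = Eε = 198000 · -5.3609e-04 = -106.1 MPa.

-106 MPa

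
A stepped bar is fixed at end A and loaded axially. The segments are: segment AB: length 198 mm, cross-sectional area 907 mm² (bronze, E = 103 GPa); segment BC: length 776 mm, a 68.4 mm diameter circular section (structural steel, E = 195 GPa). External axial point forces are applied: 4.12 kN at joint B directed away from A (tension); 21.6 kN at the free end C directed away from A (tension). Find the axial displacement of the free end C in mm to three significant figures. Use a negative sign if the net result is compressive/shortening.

Internal axial forces (sectioning from the free end, tension +): N_BC = 21.6 kN, N_AB = 25.72 kN.
A_BC = 3675 mm².
δ_AB = 25720·198/(907·103000) = 0.05451 mm
δ_BC = 21600·776/(3675·195000) = 0.02339 mm
δ = Σδ_i = 0.0779 mm.

0.0779 mm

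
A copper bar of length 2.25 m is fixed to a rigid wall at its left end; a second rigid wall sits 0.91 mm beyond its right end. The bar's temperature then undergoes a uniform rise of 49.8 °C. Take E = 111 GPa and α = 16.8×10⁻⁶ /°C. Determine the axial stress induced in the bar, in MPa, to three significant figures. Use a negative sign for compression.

Free thermal expansion αLΔT = 16.8e-6 · 2250 · 49.8 = 1.882 mm.
The walls engage after the gap closes; constrained expansion = 1.882 − 0.91 = 0.9724 mm.
The walls impose strain ε = −(0.9724)/2250 = -4.3220e-04; σ = Eε = 111000 · -4.3220e-04 = -47.97 MPa.

-48.0 MPa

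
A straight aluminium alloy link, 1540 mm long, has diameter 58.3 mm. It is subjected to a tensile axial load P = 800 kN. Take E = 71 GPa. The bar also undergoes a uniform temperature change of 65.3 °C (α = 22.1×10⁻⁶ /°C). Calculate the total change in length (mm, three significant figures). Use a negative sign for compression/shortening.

A = 2669 mm².
δ_mech = NL/(AE) = 800000·1540/(2669·71000) = 6.5 mm.
δ_thermal = αLΔT = 22.1e-6·1540·65.3 = 2.222 mm.
δ = δ_mech + δ_thermal = 8.723 mm.

8.72 mm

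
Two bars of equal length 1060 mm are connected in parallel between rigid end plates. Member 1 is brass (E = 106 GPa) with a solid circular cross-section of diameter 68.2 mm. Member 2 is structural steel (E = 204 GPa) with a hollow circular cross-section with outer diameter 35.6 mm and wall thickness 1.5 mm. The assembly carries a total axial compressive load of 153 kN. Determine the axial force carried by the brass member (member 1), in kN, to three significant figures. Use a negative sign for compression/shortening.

A_1 = 3653 mm².
A_2 = 160.7 mm².
Equal strain + equilibrium ⇒ each member carries load in proportion to AE: A₁E₁ = 387200000 N, A₂E₂ = 32780000 N, ΣAE = 420000000 N.
F₁ = P·A₁E₁/ΣAE = -153000·387200000/420000000 = -141100 N.

-141 kN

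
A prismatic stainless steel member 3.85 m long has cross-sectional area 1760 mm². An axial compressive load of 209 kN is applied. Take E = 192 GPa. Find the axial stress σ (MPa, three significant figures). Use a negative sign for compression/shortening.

σ = N/A = -209000/1760 = -118.8 MPa.

-119 MPa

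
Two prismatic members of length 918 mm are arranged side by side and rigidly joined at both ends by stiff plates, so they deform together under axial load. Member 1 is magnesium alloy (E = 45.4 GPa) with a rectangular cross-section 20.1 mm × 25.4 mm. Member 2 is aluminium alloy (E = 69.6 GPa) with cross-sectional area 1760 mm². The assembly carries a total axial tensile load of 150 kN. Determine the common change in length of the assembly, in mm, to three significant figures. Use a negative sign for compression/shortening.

A_1 = 510.5 mm².
Equal strain + equilibrium ⇒ each member carries load in proportion to AE: A₁E₁ = 23180000 N, A₂E₂ = 122500000 N, ΣAE = 145700000 N.
δ = PL/ΣAE = 150000·918/145700000 = 0.9453 mm.

0.945 mm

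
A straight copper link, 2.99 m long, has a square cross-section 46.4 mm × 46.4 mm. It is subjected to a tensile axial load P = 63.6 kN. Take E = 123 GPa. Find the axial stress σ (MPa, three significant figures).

29.5 MPa

A = 2153 mm².
σ = N/A = 63600/2153 = 29.54 MPa.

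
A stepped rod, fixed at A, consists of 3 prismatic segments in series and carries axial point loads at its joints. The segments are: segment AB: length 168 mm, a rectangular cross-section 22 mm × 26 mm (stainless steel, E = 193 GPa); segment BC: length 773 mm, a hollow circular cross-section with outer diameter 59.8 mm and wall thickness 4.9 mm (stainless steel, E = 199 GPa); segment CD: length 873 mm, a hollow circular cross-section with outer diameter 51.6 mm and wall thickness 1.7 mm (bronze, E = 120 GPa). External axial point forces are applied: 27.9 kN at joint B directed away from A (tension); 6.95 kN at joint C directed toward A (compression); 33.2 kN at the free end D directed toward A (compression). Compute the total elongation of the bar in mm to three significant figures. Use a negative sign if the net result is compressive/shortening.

-1.11 mm

Internal axial forces (sectioning from the free end, tension +): N_CD = -33.2 kN, N_BC = -40.15 kN, N_AB = -12.25 kN.
A_AB = 572 mm².
A_BC = 845.1 mm².
A_CD = 266.5 mm².
δ_AB = -12250·168/(572·193000) = -0.01864 mm
δ_BC = -40150·773/(845.1·199000) = -0.1845 mm
δ_CD = -33200·873/(266.5·120000) = -0.9063 mm
δ = Σδ_i = -1.109 mm.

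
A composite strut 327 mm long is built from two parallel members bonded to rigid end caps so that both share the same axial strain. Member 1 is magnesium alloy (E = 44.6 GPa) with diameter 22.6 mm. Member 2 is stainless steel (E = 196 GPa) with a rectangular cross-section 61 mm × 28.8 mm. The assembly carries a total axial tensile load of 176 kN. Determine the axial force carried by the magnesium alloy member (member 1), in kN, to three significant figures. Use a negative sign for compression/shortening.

8.69 kN

A_1 = 401.1 mm².
A_2 = 1757 mm².
Equal strain + equilibrium ⇒ each member carries load in proportion to AE: A₁E₁ = 17890000 N, A₂E₂ = 344300000 N, ΣAE = 362200000 N.
F₁ = P·A₁E₁/ΣAE = 176000·17890000/362200000 = 8693 N.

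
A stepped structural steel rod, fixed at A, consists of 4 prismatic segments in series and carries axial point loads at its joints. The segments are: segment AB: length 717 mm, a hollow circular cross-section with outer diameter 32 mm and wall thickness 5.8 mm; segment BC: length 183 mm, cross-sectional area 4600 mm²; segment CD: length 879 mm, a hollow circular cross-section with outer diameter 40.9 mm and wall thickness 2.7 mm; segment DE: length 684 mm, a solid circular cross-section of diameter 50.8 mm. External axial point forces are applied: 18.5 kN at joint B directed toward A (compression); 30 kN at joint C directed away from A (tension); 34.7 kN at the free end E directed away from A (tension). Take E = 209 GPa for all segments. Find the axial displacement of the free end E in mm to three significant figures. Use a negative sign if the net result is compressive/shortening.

0.851 mm

Internal axial forces (sectioning from the free end, tension +): N_DE = 34.7 kN, N_CD = 34.7 kN, N_BC = 64.7 kN, N_AB = 46.2 kN.
A_AB = 477.4 mm².
A_CD = 324 mm².
A_DE = 2027 mm².
δ_AB = 46200·717/(477.4·209000) = 0.332 mm
δ_BC = 64700·183/(4600·209000) = 0.01232 mm
δ_CD = 34700·879/(324·209000) = 0.4504 mm
δ_DE = 34700·684/(2027·209000) = 0.05603 mm
δ = Σδ_i = 0.8507 mm.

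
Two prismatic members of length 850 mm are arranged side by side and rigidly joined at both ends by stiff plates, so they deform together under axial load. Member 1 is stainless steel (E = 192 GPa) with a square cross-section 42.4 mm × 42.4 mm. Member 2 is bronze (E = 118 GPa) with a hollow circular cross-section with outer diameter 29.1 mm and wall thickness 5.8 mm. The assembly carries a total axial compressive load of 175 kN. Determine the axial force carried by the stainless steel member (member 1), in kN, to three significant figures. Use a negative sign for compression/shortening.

-153 kN

A_1 = 1798 mm².
A_2 = 424.6 mm².
Equal strain + equilibrium ⇒ each member carries load in proportion to AE: A₁E₁ = 345200000 N, A₂E₂ = 50100000 N, ΣAE = 395300000 N.
F₁ = P·A₁E₁/ΣAE = -175000·345200000/395300000 = -152800 N.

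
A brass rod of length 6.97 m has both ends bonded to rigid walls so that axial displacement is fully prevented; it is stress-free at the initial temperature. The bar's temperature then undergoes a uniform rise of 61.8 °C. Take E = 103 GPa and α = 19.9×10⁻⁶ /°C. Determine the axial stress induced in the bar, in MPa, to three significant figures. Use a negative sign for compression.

Free thermal expansion αLΔT = 19.9e-6 · 6970 · 61.8 = 8.572 mm.
The walls impose strain ε = −(8.572)/6970 = -1.2298e-03; σ = Eε = 103000 · -1.2298e-03 = -126.7 MPa.

-127 MPa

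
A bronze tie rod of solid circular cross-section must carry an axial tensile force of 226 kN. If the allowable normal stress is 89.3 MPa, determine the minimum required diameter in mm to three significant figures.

Required area A ≥ P/σ_allow = 226000/89.3 = 2531 mm².
For a solid circular section, d ≥ √(4A/π) = 56.77 mm.

56.8 mm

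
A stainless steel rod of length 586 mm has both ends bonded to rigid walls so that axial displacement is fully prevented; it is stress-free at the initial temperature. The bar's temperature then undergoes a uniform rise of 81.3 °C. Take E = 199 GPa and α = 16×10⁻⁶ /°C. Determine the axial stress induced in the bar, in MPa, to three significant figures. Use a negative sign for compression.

-259 MPa

Free thermal expansion αLΔT = 16e-6 · 586 · 81.3 = 0.7623 mm.
The walls impose strain ε = −(0.7623)/586 = -1.3008e-03; σ = Eε = 199000 · -1.3008e-03 = -258.9 MPa.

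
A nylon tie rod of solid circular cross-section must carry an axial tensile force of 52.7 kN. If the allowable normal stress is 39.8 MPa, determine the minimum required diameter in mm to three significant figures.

Required area A ≥ P/σ_allow = 52700/39.8 = 1324 mm².
For a solid circular section, d ≥ √(4A/π) = 41.06 mm.

41.1 mm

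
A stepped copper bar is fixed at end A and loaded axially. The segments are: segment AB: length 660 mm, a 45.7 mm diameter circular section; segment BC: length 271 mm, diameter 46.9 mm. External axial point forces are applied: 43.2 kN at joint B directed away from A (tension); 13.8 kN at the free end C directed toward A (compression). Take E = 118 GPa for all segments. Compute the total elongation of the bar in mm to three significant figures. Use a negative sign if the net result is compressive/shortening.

0.0819 mm

Internal axial forces (sectioning from the free end, tension +): N_BC = -13.8 kN, N_AB = 29.4 kN.
A_AB = 1640 mm².
A_BC = 1728 mm².
δ_AB = 29400·660/(1640·118000) = 0.1003 mm
δ_BC = -13800·271/(1728·118000) = -0.01835 mm
δ = Σδ_i = 0.08191 mm.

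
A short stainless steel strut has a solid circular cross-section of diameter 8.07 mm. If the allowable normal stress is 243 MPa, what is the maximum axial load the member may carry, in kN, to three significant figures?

12.4 kN

A = 51.15 mm².
P_max = σ_allow · A = 243 · 51.15 = 12430 N = 12.43 kN.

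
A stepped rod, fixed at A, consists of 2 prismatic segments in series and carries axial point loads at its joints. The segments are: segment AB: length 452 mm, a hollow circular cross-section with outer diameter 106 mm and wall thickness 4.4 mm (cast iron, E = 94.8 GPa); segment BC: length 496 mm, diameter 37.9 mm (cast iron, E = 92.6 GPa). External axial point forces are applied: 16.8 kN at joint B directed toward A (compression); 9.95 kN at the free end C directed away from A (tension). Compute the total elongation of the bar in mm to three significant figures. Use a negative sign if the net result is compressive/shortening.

0.0240 mm

Internal axial forces (sectioning from the free end, tension +): N_BC = 9.95 kN, N_AB = -6.85 kN.
A_AB = 1404 mm².
A_BC = 1128 mm².
δ_AB = -6850·452/(1404·94800) = -0.02326 mm
δ_BC = 9950·496/(1128·92600) = 0.04724 mm
δ = Σδ_i = 0.02399 mm.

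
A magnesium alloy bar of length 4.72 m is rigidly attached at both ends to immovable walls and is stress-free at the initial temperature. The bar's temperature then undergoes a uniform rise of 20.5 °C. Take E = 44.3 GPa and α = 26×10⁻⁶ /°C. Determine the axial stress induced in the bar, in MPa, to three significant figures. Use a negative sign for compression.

-23.6 MPa

Free thermal expansion αLΔT = 26e-6 · 4720 · 20.5 = 2.516 mm.
The walls impose strain ε = −(2.516)/4720 = -5.3300e-04; σ = Eε = 44300 · -5.3300e-04 = -23.61 MPa.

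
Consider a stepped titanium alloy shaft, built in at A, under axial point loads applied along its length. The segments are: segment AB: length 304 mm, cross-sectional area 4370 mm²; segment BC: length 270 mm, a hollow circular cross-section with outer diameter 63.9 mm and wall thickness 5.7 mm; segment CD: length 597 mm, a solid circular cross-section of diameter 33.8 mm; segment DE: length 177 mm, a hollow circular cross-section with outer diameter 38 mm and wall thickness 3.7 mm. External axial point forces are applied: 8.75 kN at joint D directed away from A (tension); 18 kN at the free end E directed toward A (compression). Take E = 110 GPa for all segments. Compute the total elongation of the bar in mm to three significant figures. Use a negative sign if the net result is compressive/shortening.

Internal axial forces (sectioning from the free end, tension +): N_DE = -18 kN, N_CD = -9.25 kN, N_BC = -9.25 kN, N_AB = -9.25 kN.
A_BC = 1042 mm².
A_CD = 897.3 mm².
A_DE = 398.7 mm².
δ_AB = -9250·304/(4370·110000) = -0.00585 mm
δ_BC = -9250·270/(1042·110000) = -0.02179 mm
δ_CD = -9250·597/(897.3·110000) = -0.05595 mm
δ_DE = -18000·177/(398.7·110000) = -0.07265 mm
δ = Σδ_i = -0.1562 mm.

-0.156 mm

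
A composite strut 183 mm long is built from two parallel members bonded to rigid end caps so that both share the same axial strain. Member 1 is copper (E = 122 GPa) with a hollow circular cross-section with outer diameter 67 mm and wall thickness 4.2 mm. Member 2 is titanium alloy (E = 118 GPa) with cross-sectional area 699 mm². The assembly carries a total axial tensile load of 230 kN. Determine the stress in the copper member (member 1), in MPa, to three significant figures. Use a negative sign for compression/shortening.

153 MPa

A_1 = 828.6 mm².
Equal strain + equilibrium ⇒ each member carries load in proportion to AE: A₁E₁ = 101100000 N, A₂E₂ = 82480000 N, ΣAE = 183600000 N.
σ₁ = P·E₁/ΣAE = 230000·122000/183600000 = 152.9 MPa.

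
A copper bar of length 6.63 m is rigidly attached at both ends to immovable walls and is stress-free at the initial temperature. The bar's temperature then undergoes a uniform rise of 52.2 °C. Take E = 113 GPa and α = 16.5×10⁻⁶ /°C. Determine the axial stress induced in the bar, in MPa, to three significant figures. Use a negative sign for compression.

Free thermal expansion αLΔT = 16.5e-6 · 6630 · 52.2 = 5.71 mm.
The walls impose strain ε = −(5.71)/6630 = -8.6130e-04; σ = Eε = 113000 · -8.6130e-04 = -97.33 MPa.

-97.3 MPa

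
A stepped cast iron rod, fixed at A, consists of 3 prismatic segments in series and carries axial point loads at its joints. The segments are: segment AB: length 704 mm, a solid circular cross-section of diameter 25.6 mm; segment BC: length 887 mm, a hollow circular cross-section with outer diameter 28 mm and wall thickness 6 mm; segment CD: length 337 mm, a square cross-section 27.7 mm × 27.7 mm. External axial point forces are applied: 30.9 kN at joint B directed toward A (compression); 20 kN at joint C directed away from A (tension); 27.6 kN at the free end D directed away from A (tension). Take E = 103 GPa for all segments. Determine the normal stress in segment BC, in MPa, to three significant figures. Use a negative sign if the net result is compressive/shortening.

115 MPa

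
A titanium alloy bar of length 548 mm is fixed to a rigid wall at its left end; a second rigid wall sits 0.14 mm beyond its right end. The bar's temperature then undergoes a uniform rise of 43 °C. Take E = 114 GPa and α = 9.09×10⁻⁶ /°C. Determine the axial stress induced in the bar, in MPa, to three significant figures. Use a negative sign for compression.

-15.4 MPa

Free thermal expansion αLΔT = 9.09e-6 · 548 · 43 = 0.2142 mm.
The walls engage after the gap closes; constrained expansion = 0.2142 − 0.14 = 0.0742 mm.
The walls impose strain ε = −(0.0742)/548 = -1.3540e-04; σ = Eε = 114000 · -1.3540e-04 = -15.44 MPa.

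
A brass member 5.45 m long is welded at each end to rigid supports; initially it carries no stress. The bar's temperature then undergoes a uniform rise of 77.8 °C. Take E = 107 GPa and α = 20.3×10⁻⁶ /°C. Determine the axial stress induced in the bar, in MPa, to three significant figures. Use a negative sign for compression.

Free thermal expansion αLΔT = 20.3e-6 · 5450 · 77.8 = 8.607 mm.
The walls impose strain ε = −(8.607)/5450 = -1.5793e-03; σ = Eε = 107000 · -1.5793e-03 = -169 MPa.

-169 MPa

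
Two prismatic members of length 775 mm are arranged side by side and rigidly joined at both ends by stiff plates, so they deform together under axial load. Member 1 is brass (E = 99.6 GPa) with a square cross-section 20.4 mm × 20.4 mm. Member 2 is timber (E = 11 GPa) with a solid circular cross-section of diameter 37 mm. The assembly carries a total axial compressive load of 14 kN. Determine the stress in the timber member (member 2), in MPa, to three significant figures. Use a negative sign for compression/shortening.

-2.89 MPa

A_1 = 416.2 mm².
A_2 = 1075 mm².
Equal strain + equilibrium ⇒ each member carries load in proportion to AE: A₁E₁ = 41450000 N, A₂E₂ = 11830000 N, ΣAE = 53280000 N.
σ₂ = P·E₂/ΣAE = -14000·11000/53280000 = -2.891 MPa.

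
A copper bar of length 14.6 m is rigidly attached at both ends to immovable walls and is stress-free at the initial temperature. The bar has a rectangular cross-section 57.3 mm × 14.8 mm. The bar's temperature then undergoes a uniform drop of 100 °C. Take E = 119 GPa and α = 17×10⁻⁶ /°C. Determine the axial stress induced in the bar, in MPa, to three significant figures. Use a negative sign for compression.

202 MPa

Free thermal expansion αLΔT = 17e-6 · 14600 · -100 = -24.82 mm.
The walls impose strain ε = −(-24.82)/14600 = 1.7000e-03; σ = Eε = 119000 · 1.7000e-03 = 202.3 MPa.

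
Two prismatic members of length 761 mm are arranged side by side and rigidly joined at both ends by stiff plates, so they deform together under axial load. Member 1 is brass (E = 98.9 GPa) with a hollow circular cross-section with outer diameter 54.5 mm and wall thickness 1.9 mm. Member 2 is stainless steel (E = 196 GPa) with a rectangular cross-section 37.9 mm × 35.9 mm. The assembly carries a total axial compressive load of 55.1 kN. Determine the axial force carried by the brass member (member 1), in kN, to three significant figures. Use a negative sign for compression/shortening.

-5.75 kN

A_1 = 314 mm².
A_2 = 1361 mm².
Equal strain + equilibrium ⇒ each member carries load in proportion to AE: A₁E₁ = 31050000 N, A₂E₂ = 266700000 N, ΣAE = 297700000 N.
F₁ = P·A₁E₁/ΣAE = -55100·31050000/297700000 = -5747 N.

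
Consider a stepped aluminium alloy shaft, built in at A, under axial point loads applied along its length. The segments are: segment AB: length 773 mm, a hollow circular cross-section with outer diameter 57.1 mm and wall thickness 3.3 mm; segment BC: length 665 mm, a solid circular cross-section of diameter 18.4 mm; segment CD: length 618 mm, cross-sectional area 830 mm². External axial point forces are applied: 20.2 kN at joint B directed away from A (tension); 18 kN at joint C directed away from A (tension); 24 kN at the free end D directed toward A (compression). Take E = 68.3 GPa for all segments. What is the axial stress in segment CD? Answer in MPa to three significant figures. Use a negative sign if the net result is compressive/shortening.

-28.9 MPa

Internal axial forces (sectioning from the free end, tension +): N_CD = -24 kN, N_BC = -6 kN, N_AB = 14.2 kN.
σ_CD = N_CD/A_CD = -24000/830 = -28.92 MPa.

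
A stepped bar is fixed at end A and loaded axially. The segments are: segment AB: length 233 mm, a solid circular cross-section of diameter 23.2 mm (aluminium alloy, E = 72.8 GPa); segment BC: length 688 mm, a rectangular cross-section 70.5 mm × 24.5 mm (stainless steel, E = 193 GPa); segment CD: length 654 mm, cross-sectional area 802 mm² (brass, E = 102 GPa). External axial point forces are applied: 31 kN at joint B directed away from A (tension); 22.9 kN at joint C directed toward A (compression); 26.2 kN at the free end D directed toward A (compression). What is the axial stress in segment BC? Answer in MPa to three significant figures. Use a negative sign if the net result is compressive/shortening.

Internal axial forces (sectioning from the free end, tension +): N_CD = -26.2 kN, N_BC = -49.1 kN, N_AB = -18.1 kN.
A_BC = 1727 mm².
σ_BC = N_BC/A_BC = -49100/1727 = -28.43 MPa.

-28.4 MPa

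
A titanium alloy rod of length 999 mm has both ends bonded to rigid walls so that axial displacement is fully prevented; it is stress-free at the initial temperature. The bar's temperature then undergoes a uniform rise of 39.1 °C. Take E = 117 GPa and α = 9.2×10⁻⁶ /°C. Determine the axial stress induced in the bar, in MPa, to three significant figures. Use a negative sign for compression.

-42.1 MPa

Free thermal expansion αLΔT = 9.2e-6 · 999 · 39.1 = 0.3594 mm.
The walls impose strain ε = −(0.3594)/999 = -3.5972e-04; σ = Eε = 117000 · -3.5972e-04 = -42.09 MPa.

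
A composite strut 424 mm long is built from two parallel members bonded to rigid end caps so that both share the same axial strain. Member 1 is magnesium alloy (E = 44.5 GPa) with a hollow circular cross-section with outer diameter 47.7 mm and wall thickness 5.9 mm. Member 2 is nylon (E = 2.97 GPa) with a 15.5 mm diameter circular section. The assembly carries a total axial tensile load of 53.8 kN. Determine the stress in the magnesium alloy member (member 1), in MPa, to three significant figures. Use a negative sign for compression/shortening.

68.3 MPa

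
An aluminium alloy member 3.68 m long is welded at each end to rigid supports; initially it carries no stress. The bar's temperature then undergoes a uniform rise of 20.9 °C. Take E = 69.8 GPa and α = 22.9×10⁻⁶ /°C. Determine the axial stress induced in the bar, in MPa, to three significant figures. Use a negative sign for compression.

Free thermal expansion αLΔT = 22.9e-6 · 3680 · 20.9 = 1.761 mm.
The walls impose strain ε = −(1.761)/3680 = -4.7861e-04; σ = Eε = 69800 · -4.7861e-04 = -33.41 MPa.

-33.4 MPa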